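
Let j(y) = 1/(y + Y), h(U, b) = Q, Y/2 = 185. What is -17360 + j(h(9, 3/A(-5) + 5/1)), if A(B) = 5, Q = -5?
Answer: -6336399/365 ≈ -17360.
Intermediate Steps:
Y = 370 (Y = 2*185 = 370)
h(U, b) = -5
j(y) = 1/(370 + y) (j(y) = 1/(y + 370) = 1/(370 + y))
-17360 + j(h(9, 3/A(-5) + 5/1)) = -17360 + 1/(370 - 5) = -17360 + 1/365 = -6336399/365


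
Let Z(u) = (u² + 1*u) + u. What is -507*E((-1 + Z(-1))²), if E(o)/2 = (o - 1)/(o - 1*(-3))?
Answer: -3042/7 ≈ -434.57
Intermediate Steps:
Z(u) = u² + 2*u (Z(u) = (u² + u) + u = (u + u²) + u = u² + 2*u)
E(o) = 2*(-1 + o)/(3 + o) (E(o) = 2*((o - 1)/(o - 1*(-3))) = 2*((-1 + o)/(o + 3)) = 2*((-1 + o)/(3 + o)) = 2*(-1 + o)/(3 + o))
-507*E((-1 + Z(-1))²) = -1014*(-1 + (-1 - (2 - 1))²)/(3 + (-1 - (2 - 1))²) = -1014*(-1 + (-1 - 1*1)²)/(3 + (-1 - 1*1)²) = -1014*(-1 + (-1 - 1)²)/(3 + (-1 - 1)²) = -1014*(-1 + (-2)²)/(3 + (-2)²) = -1014*(-1 + 4)/(3 + 4) = -1014*3/7 = -507*6/7 = -3042/7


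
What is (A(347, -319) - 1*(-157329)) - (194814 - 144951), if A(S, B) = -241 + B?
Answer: 106906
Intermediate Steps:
(A(347, -319) - 1*(-157329)) - (194814 - 144951) = ((-241 - 319) - 1*(-157329)) - (194814 - 144951) = (-560 + 157329) - 1*49863 = 156769 - 49863 = 106906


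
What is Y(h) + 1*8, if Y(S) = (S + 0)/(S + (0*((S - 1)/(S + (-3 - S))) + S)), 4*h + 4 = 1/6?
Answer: 17/2 ≈ 8.5000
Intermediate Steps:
h = -23/24 (h = -1 + (1/4)/6 = -1 + (1/4)*(1/6) = -1 + 1/24 = -23/24 ≈ -0.95833)
Y(S) = 1/2 (Y(S) = S/(S + (0*((-1 + S)/(-3)) + S)) = S/(S + (0*((-1 + S)*(-1/3)) + S)) = S/(S + (0*(1/3 - S/3) + S)) = S/(S + (0 + S)) = S/(S + S) = S/((2*S)) = S*(1/(2*S)) = 1/2)
Y(h) + 1*8 = 1/2 + 1*8 = 1/2 + 8 = 17/2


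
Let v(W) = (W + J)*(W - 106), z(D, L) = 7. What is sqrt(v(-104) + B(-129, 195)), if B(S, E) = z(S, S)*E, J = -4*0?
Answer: sqrt(23205) ≈ 152.33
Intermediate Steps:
J = 0
B(S, E) = 7*E
v(W) = W*(-106 + W) (v(W) = (W + 0)*(W - 106) = W*(-106 + W))
sqrt(v(-104) + B(-129, 195)) = sqrt(-104*(-106 - 104) + 7*195) = sqrt(-104*(-210) + 1365) = sqrt(21840 + 1365) = sqrt(23205)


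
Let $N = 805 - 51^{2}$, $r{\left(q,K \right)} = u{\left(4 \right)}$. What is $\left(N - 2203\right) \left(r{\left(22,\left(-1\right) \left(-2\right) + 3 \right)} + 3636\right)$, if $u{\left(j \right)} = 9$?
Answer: $-14576355$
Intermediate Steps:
$r{\left(q,K \right)} = 9$
$N = -1796$ ($N = 805 - 2601 = -1796$)
$\left(N - 2203\right) \left(r{\left(22,\left(-1\right) \left(-2\right) + 3 \right)} + 3636\right) = \left(-1796 - 2203\right) \left(9 + 3636\right) = \left(-3999\right) 3645 = -14576355$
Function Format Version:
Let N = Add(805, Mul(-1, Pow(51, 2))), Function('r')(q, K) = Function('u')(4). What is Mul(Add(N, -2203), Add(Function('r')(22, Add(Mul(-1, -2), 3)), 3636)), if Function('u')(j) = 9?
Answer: -14576355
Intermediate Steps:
Function('r')(q, K) = 9
N = -1796 (N = Add(805, Mul(-1, 2601)) = Add(805, -2601) = -1796)
Mul(Add(N, -2203), Add(Function('r')(22, Add(Mul(-1, -2), 3)), 3636)) = Mul(Add(-1796, -2203), Add(9, 3636)) = Mul(-3999, 3645) = -14576355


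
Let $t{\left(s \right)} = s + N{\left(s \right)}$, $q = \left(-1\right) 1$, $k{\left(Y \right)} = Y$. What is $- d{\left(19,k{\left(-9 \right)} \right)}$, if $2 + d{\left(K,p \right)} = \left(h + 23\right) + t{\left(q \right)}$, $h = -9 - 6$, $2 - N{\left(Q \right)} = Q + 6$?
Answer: $-2$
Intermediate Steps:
$N{\left(Q \right)} = -4 - Q$ ($N{\left(Q \right)} = 2 - \left(Q + 6\right) = 2 - \left(6 + Q\right) = -4 - Q$)
$q = -1$
$h = -15$
$t{\left(s \right)} = -4$ ($t{\left(s \right)} = s - \left(4 + s\right) = -4$)
$d{\left(K,p \right)} = 2$ ($d{\left(K,p \right)} = -2 + \left(\left(-15 + 23\right) - 4\right) = -2 + \left(8 - 4\right) = -2 + 4 = 2$)
$- d{\left(19,k{\left(-9 \right)} \right)} = \left(-1\right) 2 = -2$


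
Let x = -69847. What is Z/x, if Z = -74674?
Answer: 74674/69847 ≈ 1.0691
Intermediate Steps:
Z/x = -74674/(-69847) = -74674*(-1/69847) = 74674/69847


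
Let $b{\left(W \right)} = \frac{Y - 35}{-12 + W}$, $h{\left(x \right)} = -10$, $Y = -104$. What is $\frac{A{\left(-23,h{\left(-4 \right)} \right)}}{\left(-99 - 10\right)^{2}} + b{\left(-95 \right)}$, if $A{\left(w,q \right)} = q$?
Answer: $\frac{1650389}{1271267} \approx 1.2982$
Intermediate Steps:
$b{\left(W \right)} = - \frac{139}{-12 + W}$ ($b{\left(W \right)} = \frac{-104 - 35}{-12 + W} = - \frac{139}{-12 + W}$)
$\frac{A{\left(-23,h{\left(-4 \right)} \right)}}{\left(-99 - 10\right)^{2}} + b{\left(-95 \right)} = - \frac{10}{\left(-99 - 10\right)^{2}} - \frac{139}{-12 - 95} = - \frac{10}{\left(-109\right)^{2}} - \frac{139}{-107} = - \frac{10}{11881} - - \frac{139}{107} = \left(-10\right) \frac{1}{11881} + \frac{139}{107} = - \frac{10}{11881} + \frac{139}{107} = \frac{1650389}{1271267}$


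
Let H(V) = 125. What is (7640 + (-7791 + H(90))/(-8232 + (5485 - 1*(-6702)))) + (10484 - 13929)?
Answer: 16583559/3955 ≈ 4193.1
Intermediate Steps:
(7640 + (-7791 + H(90))/(-8232 + (5485 - 1*(-6702)))) + (10484 - 13929) = (7640 + (-7791 + 125)/(-8232 + (5485 - 1*(-6702)))) + (10484 - 13929) = (7640 - 7666/(-8232 + (5485 + 6702))) - 3445 = (7640 - 7666/(-8232 + 12187)) - 3445 = (7640 - 7666/3955) - 3445 = 30208534/3955 - 3445 = 16583559/3955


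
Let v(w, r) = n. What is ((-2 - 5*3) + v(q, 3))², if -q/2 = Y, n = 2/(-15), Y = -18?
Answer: 66049/225 ≈ 293.55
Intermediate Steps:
n = -2/15 (n = 2*(-1/15) = -2/15 ≈ -0.13333)
q = 36 (q = -2*(-18) = 36)
v(w, r) = -2/15
((-2 - 5*3) + v(q, 3))² = ((-2 - 5*3) - 2/15)² = ((-2 - 15) - 2/15)² = (-17 - 2/15)² = (-257/15)² = 66049/225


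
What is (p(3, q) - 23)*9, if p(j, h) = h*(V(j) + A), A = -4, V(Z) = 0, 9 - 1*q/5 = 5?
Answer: -927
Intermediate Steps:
q = 20 (q = 45 - 5*5 = 45 - 25 = 20)
p(j, h) = -4*h (p(j, h) = h*(0 - 4) = h*(-4) = -4*h)
(p(3, q) - 23)*9 = (-4*20 - 23)*9 = (-80 - 23)*9 = -103*9 = -927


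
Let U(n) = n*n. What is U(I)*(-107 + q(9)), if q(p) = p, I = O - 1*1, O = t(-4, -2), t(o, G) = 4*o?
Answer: -28322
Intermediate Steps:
O = -16 (O = 4*(-4) = -16)
I = -17 (I = -16 - 1*1 = -16 - 1 = -17)
U(n) = n²
U(I)*(-107 + q(9)) = (-17)²*(-107 + 9) = 289*(-98) = -28322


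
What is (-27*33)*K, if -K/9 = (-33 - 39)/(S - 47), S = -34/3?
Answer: 1732104/175 ≈ 9897.7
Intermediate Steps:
S = -34/3 (S = -34*⅓ = -34/3 ≈ -11.333)
K = -1944/175 (K = -9*(-33 - 39)/(-34/3 - 47) = -(-648)/(-175/3) = -(-648)*(-3)/175 = -9*216/175 = -1944/175 ≈ -11.109)
(-27*33)*K = -27*33*(-1944/175) = -891*(-1944/175) = 1732104/175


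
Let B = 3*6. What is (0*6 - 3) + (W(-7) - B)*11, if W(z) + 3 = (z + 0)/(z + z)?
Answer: -457/2 ≈ -228.50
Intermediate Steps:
W(z) = -5/2 (W(z) = -3 + (z + 0)/(z + z) = -3 + z/((2*z)) = -3 + z*(1/(2*z)) = -3 + 1/2 = -5/2)
B = 18
(0*6 - 3) + (W(-7) - B)*11 = (0*6 - 3) + (-5/2 - 1*18)*11 = (0 - 3) + (-5/2 - 18)*11 = -3 - 41/2*11 = -3 - 451/2 = -457/2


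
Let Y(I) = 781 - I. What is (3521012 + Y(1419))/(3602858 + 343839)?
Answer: 3520374/3946697 ≈ 0.89198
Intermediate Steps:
(3521012 + Y(1419))/(3602858 + 343839) = (3521012 + (781 - 1*1419))/(3602858 + 343839) = (3521012 + (781 - 1419))/3946697 = (3521012 - 638)*(1/3946697) = 3520374*(1/3946697) = 3520374/3946697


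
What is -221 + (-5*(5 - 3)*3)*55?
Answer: -1871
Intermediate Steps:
-221 + (-5*(5 - 3)*3)*55 = -221 + (-5*2*3)*55 = -221 - 10*3*55 = -221 - 30*55 = -221 - 1650 = -1871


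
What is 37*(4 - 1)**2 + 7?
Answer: 340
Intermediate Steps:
37*(4 - 1)**2 + 7 = 37*3**2 + 7 = 37*9 + 7 = 333 + 7 = 340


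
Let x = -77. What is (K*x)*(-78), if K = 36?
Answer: 216216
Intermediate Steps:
(K*x)*(-78) = (36*(-77))*(-78) = -2772*(-78) = 216216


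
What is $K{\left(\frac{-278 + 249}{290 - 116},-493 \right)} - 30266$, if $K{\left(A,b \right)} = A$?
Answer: $- \frac{181597}{6} \approx -30266.0$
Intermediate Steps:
$K{\left(\frac{-278 + 249}{290 - 116},-493 \right)} - 30266 = \frac{-278 + 249}{290 - 116} - 30266 = - \frac{29}{174} - 30266 = \left(-29\right) \frac{1}{174} - 30266 = - \frac{1}{6} - 30266 = - \frac{181597}{6}$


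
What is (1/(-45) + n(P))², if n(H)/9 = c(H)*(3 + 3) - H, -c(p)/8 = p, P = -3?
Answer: 3544297156/2025 ≈ 1.7503e+6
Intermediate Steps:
c(p) = -8*p
n(H) = -441*H (n(H) = 9*((-8*H)*(3 + 3) - H) = 9*(-8*H*6 - H) = 9*(-48*H - H) = 9*(-49*H) = -441*H)
(1/(-45) + n(P))² = (1/(-45) - 441*(-3))² = (-1/45 + 1323)² = (59534/45)² = 3544297156/2025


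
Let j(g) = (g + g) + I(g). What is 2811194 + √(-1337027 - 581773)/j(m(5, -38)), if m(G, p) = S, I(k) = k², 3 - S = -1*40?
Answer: 2811194 + 4*I*√533/129 ≈ 2.8112e+6 + 0.71587*I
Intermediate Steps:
S = 43 (S = 3 - (-1)*40 = 3 - 1*(-40) = 3 + 40 = 43)
m(G, p) = 43
j(g) = g² + 2*g (j(g) = (g + g) + g² = 2*g + g² = g² + 2*g)
2811194 + √(-1337027 - 581773)/j(m(5, -38)) = 2811194 + √(-1337027 - 581773)/((43*(2 + 43))) = 2811194 + √(-1918800)/((43*45)) = 2811194 + (60*I*√533)/1935 = 2811194 + (60*I*√533)*(1/1935) = 2811194 + 4*I*√533/129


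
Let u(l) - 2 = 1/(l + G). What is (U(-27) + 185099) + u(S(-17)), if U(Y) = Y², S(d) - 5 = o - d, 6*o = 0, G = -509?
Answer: 90499209/487 ≈ 1.8583e+5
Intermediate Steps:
o = 0 (o = (⅙)*0 = 0)
S(d) = 5 - d (S(d) = 5 + (0 - d) = 5 - d)
u(l) = 2 + 1/(-509 + l) (u(l) = 2 + 1/(l - 509) = 2 + 1/(-509 + l))
(U(-27) + 185099) + u(S(-17)) = ((-27)² + 185099) + (-1017 + 2*(5 - 1*(-17)))/(-509 + (5 - 1*(-17))) = (729 + 185099) + (-1017 + 2*(5 + 17))/(-509 + (5 + 17)) = 185828 + (-1017 + 2*22)/(-509 + 22) = 185828 + (-1017 + 44)/(-487) = 185828 - 1/487*(-973) = 185828 + 973/487 = 90499209/487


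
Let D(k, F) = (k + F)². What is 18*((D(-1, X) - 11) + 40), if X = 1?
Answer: 522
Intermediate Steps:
D(k, F) = (F + k)²
18*((D(-1, X) - 11) + 40) = 18*(((1 - 1)² - 11) + 40) = 18*((0² - 11) + 40) = 18*((0 - 11) + 40) = 18*(-11 + 40) = 18*29 = 522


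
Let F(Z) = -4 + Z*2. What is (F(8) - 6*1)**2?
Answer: 36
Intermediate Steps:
F(Z) = -4 + 2*Z
(F(8) - 6*1)**2 = ((-4 + 2*8) - 6*1)**2 = ((-4 + 16) - 6)**2 = (12 - 6)**2 = 6**2 = 36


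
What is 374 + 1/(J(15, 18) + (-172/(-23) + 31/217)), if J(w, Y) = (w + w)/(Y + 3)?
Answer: 545079/1457 ≈ 374.11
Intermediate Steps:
J(w, Y) = 2*w/(3 + Y) (J(w, Y) = (2*w)/(3 + Y) = 2*w/(3 + Y))
374 + 1/(J(15, 18) + (-172/(-23) + 31/217)) = 374 + 1/(2*15/(3 + 18) + (-172/(-23) + 31/217)) = 374 + 1/(2*15/21 + (-172*(-1/23) + 31*(1/217))) = 374 + 1/(2*15*(1/21) + (172/23 + ⅐)) = 374 + 1/(10/7 + 1227/161) = 374 + 1/(1457/161) = 374 + 161/1457 = 545079/1457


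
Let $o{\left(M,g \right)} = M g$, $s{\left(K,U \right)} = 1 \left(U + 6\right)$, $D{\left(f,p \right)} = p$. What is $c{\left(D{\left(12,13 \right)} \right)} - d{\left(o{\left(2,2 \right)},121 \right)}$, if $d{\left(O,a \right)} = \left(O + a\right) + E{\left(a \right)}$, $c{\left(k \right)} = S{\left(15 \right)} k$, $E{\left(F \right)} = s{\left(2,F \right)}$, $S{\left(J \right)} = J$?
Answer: $-57$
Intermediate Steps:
$s{\left(K,U \right)} = 6 + U$ ($s{\left(K,U \right)} = 1 \left(6 + U\right) = 6 + U$)
$E{\left(F \right)} = 6 + F$
$c{\left(k \right)} = 15 k$
$d{\left(O,a \right)} = 6 + O + 2 a$ ($d{\left(O,a \right)} = \left(O + a\right) + \left(6 + a\right) = 6 + O + 2 a$)
$c{\left(D{\left(12,13 \right)} \right)} - d{\left(o{\left(2,2 \right)},121 \right)} = 15 \cdot 13 - \left(6 + 2 \cdot 2 + 2 \cdot 121\right) = 195 - \left(6 + 4 + 242\right) = 195 - 252 = -57$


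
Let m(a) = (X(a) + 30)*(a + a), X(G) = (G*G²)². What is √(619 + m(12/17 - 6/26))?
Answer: √3684595737400538265409/2385443281 ≈ 25.446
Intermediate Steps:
X(G) = G⁶ (X(G) = (G³)² = G⁶)
m(a) = 2*a*(30 + a⁶) (m(a) = (a⁶ + 30)*(a + a) = (30 + a⁶)*(2*a) = 2*a*(30 + a⁶))
√(619 + m(12/17 - 6/26)) = √(619 + 2*(12/17 - 6/26)*(30 + (12/17 - 6/26)⁶)) = √(619 + 2*(12*(1/17) - 6*1/26)*(30 + (12*(1/17) - 6*1/26)⁶)) = √(619 + 2*(12/17 - 3/13)*(30 + (12/17 - 3/13)⁶)) = √(619 + 2*(105/221)*(30 + (105/221)⁶)) = √(619 + 2*(105/221)*(30 + 1340095640625/116507435287321)) = √(619 + 2*(105/221)*(3496563154260255/116507435287321)) = √(619 + 734278262394653550/25748143198497941) = √(16672378902264879029/25748143198497941) = √3684595737400538265409/2385443281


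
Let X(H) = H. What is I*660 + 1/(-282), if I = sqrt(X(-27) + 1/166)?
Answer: -1/282 + 330*I*sqrt(743846)/83 ≈ -0.0035461 + 3429.1*I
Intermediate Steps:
I = I*sqrt(743846)/166 (I = sqrt(-27 + 1/166) = sqrt(-4481/166) = I*sqrt(743846)/166 ≈ 5.1956*I)
I*660 + 1/(-282) = (I*sqrt(743846)/166)*660 + 1/(-282) = 330*I*sqrt(743846)/83 - 1/282 = -1/282 + 330*I*sqrt(743846)/83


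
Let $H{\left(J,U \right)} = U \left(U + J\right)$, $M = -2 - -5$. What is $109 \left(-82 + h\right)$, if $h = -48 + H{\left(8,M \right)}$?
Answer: $-10573$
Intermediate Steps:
$M = 3$ ($M = -2 + 5 = 3$)
$H{\left(J,U \right)} = U \left(J + U\right)$
$h = -15$ ($h = -48 + 3 \left(8 + 3\right) = -48 + 3 \cdot 11 = -48 + 33 = -15$)
$109 \left(-82 + h\right) = 109 \left(-82 - 15\right) = 109 \left(-97\right) = -10573$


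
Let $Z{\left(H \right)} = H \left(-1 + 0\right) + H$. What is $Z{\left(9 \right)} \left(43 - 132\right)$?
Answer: $0$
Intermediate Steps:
$Z{\left(H \right)} = 0$ ($Z{\left(H \right)} = H \left(-1\right) + H = - H + H = 0$)
$Z{\left(9 \right)} \left(43 - 132\right) = 0 \left(43 - 132\right) = 0 \left(-89\right) = 0$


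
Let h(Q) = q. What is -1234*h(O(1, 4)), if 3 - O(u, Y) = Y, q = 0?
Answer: 0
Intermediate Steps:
O(u, Y) = 3 - Y
h(Q) = 0
-1234*h(O(1, 4)) = -1234*0 = 0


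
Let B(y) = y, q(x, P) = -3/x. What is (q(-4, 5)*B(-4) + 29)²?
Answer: 676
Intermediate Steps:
(q(-4, 5)*B(-4) + 29)² = (-3/(-4)*(-4) + 29)² = (-3*(-¼)*(-4) + 29)² = ((¾)*(-4) + 29)² = (-3 + 29)² = 26² = 676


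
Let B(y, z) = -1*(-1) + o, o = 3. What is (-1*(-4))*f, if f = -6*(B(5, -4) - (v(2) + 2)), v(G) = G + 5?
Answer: 120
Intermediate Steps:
v(G) = 5 + G
B(y, z) = 4 (B(y, z) = -1*(-1) + 3 = 1 + 3 = 4)
f = 30 (f = -6*(4 - ((5 + 2) + 2)) = -6*(4 - (7 + 2)) = -6*(4 - 1*9) = -6*(4 - 9) = -6*(-5) = 30)
(-1*(-4))*f = -1*(-4)*30 = 4*30 = 120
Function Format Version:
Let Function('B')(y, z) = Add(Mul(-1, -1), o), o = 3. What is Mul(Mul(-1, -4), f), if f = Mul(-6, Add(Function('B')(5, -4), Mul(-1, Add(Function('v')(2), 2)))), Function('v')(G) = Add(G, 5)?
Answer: 120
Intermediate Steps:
Function('v')(G) = Add(5, G)
Function('B')(y, z) = 4 (Function('B')(y, z) = Add(Mul(-1, -1), 3) = Add(1, 3) = 4)
f = 30 (f = Mul(-6, Add(4, Mul(-1, Add(Add(5, 2), 2)))) = Mul(-6, Add(4, Mul(-1, Add(7, 2)))) = Mul(-6, Add(4, Mul(-1, 9))) = Mul(-6, Add(4, -9)) = Mul(-6, -5) = 30)
Mul(Mul(-1, -4), f) = Mul(Mul(-1, -4), 30) = Mul(4, 30) = 120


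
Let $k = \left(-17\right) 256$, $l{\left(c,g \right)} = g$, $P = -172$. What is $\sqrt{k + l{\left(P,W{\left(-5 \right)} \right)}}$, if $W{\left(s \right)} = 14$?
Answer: $3 i \sqrt{482} \approx 65.864 i$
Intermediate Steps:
$k = -4352$
$\sqrt{k + l{\left(P,W{\left(-5 \right)} \right)}} = \sqrt{-4352 + 14} = \sqrt{-4338} = 3 i \sqrt{482}$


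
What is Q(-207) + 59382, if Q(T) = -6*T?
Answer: 60624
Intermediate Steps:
Q(-207) + 59382 = -6*(-207) + 59382 = 1242 + 59382 = 60624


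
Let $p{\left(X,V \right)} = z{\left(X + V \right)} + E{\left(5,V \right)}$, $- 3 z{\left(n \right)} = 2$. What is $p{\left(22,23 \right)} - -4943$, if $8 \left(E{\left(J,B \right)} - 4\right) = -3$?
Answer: $\frac{118703}{24} \approx 4946.0$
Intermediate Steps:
$E{\left(J,B \right)} = \frac{29}{8}$ ($E{\left(J,B \right)} = 4 + \frac{1}{8} \left(-3\right) = 4 - \frac{3}{8} = \frac{29}{8}$)
$z{\left(n \right)} = - \frac{2}{3}$ ($z{\left(n \right)} = \left(- \frac{1}{3}\right) 2 = - \frac{2}{3}$)
$p{\left(X,V \right)} = \frac{71}{24}$ ($p{\left(X,V \right)} = - \frac{2}{3} + \frac{29}{8} = \frac{71}{24}$)
$p{\left(22,23 \right)} - -4943 = \frac{71}{24} - -4943 = \frac{71}{24} + 4943 = \frac{118703}{24}$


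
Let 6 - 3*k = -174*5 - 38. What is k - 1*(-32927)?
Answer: 99695/3 ≈ 33232.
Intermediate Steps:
k = 914/3 (k = 2 - (-174*5 - 38)/3 = 2 - (-29*30 - 38)/3 = 2 - (-870 - 38)/3 = 2 - 1/3*(-908) = 2 + 908/3 = 914/3 ≈ 304.67)
k - 1*(-32927) = 914/3 - 1*(-32927) = 914/3 + 32927 = 99695/3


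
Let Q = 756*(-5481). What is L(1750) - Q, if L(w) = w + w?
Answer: 4147136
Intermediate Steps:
L(w) = 2*w
Q = -4143636
L(1750) - Q = 2*1750 - 1*(-4143636) = 3500 + 4143636 = 4147136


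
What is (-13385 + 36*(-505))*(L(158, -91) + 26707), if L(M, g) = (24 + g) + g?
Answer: -838019185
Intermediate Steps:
L(M, g) = 24 + 2*g
(-13385 + 36*(-505))*(L(158, -91) + 26707) = (-13385 + 36*(-505))*((24 + 2*(-91)) + 26707) = (-13385 - 18180)*((24 - 182) + 26707) = -31565*(-158 + 26707) = -31565*26549 = -838019185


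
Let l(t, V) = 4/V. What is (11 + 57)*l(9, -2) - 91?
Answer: -227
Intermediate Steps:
(11 + 57)*l(9, -2) - 91 = (11 + 57)*(4/(-2)) - 91 = 68*(4*(-½)) - 91 = 68*(-2) - 91 = -136 - 91 = -227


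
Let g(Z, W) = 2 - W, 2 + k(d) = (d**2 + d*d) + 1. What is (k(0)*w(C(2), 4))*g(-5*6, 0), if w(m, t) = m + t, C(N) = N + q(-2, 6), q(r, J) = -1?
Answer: -10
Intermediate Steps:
k(d) = -1 + 2*d**2 (k(d) = -2 + ((d**2 + d*d) + 1) = -2 + ((d**2 + d**2) + 1) = -2 + (2*d**2 + 1) = -2 + (1 + 2*d**2) = -1 + 2*d**2)
C(N) = -1 + N (C(N) = N - 1 = -1 + N)
(k(0)*w(C(2), 4))*g(-5*6, 0) = ((-1 + 2*0**2)*((-1 + 2) + 4))*(2 - 1*0) = ((-1 + 2*0)*(1 + 4))*(2 + 0) = ((-1 + 0)*5)*2 = -1*5*2 = -5*2 = -10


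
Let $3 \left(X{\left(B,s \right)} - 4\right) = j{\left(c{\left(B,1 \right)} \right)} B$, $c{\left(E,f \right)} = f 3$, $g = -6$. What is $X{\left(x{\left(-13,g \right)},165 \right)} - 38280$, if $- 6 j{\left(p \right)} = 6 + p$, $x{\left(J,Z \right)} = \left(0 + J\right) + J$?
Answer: $-38263$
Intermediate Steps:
$x{\left(J,Z \right)} = 2 J$ ($x{\left(J,Z \right)} = J + J = 2 J$)
$c{\left(E,f \right)} = 3 f$
$j{\left(p \right)} = -1 - \frac{p}{6}$ ($j{\left(p \right)} = - \frac{6 + p}{6} = -1 - \frac{p}{6}$)
$X{\left(B,s \right)} = 4 - \frac{B}{2}$ ($X{\left(B,s \right)} = 4 + \frac{\left(-1 - \frac{3 \cdot 1}{6}\right) B}{3} = 4 + \frac{\left(-1 - \frac{1}{2}\right) B}{3} = 4 + \frac{\left(- \frac{3}{2}\right) B}{3} = 4 - \frac{B}{2}$)
$X{\left(x{\left(-13,g \right)},165 \right)} - 38280 = \left(4 - \frac{2 \left(-13\right)}{2}\right) - 38280 = \left(4 - -13\right) - 38280 = \left(4 + 13\right) - 38280 = 17 - 38280 = -38263$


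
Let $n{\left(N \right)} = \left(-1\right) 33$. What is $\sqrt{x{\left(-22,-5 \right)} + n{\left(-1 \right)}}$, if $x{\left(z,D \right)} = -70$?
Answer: $i \sqrt{103} \approx 10.149 i$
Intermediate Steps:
$n{\left(N \right)} = -33$
$\sqrt{x{\left(-22,-5 \right)} + n{\left(-1 \right)}} = \sqrt{-70 - 33} = \sqrt{-103} = i \sqrt{103}$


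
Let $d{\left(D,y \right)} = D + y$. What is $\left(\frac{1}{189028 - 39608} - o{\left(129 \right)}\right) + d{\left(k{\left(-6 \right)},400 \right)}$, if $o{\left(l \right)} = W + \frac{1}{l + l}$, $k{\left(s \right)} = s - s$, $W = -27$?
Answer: $\frac{8230427279}{19275180} \approx 427.0$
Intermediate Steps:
$k{\left(s \right)} = 0$
$o{\left(l \right)} = -27 + \frac{1}{2 l}$ ($o{\left(l \right)} = -27 + \frac{1}{l + l} = -27 + \frac{1}{2 l}$)
$\left(\frac{1}{189028 - 39608} - o{\left(129 \right)}\right) + d{\left(k{\left(-6 \right)},400 \right)} = \left(\frac{1}{189028 - 39608} - \left(-27 + \frac{1}{2 \cdot 129}\right)\right) + \left(0 + 400\right) = \left(\frac{1}{149420} - \left(-27 + \frac{1}{2} \cdot \frac{1}{129}\right)\right) + 400 = \left(\frac{1}{149420} - \left(-27 + \frac{1}{258}\right)\right) + 400 = \left(\frac{1}{149420} - - \frac{6965}{258}\right) + 400 = \left(\frac{1}{149420} + \frac{6965}{258}\right) + 400 = \frac{520355279}{19275180} + 400 = \frac{8230427279}{19275180}$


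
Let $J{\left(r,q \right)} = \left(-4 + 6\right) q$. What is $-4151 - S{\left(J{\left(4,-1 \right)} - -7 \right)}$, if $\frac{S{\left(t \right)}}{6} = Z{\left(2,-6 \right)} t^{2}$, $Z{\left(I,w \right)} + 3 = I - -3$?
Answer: $-4451$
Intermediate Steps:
$Z{\left(I,w \right)} = I$ ($Z{\left(I,w \right)} = -3 + \left(I - -3\right) = -3 + \left(I + 3\right) = -3 + \left(3 + I\right) = I$)
$J{\left(r,q \right)} = 2 q$
$S{\left(t \right)} = 12 t^{2}$ ($S{\left(t \right)} = 6 \cdot 2 t^{2} = 12 t^{2}$)
$-4151 - S{\left(J{\left(4,-1 \right)} - -7 \right)} = -4151 - 12 \left(2 \left(-1\right) - -7\right)^{2} = -4151 - 12 \left(-2 + 7\right)^{2} = -4151 - 12 \cdot 5^{2} = -4151 - 12 \cdot 25 = -4151 - 300 = -4451$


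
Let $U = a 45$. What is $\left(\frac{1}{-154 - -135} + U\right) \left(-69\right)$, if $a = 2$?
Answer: $- \frac{117921}{19} \approx -6206.4$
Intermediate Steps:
$U = 90$ ($U = 2 \cdot 45 = 90$)
$\left(\frac{1}{-154 - -135} + U\right) \left(-69\right) = \left(\frac{1}{-154 - -135} + 90\right) \left(-69\right) = \left(\frac{1}{-154 + 135} + 90\right) \left(-69\right) = \left(\frac{1}{-19} + 90\right) \left(-69\right) = \left(- \frac{1}{19} + 90\right) \left(-69\right) = \frac{1709}{19} \left(-69\right) = - \frac{117921}{19}$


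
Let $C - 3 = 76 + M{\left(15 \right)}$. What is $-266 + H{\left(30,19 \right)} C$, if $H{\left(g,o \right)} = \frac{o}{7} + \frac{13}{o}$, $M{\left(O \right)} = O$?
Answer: $\frac{7110}{133} \approx 53.459$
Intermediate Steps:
$H{\left(g,o \right)} = \frac{13}{o} + \frac{o}{7}$ ($H{\left(g,o \right)} = o \frac{1}{7} + \frac{13}{o} = \frac{o}{7} + \frac{13}{o} = \frac{13}{o} + \frac{o}{7}$)
$C = 94$ ($C = 3 + \left(76 + 15\right) = 3 + 91 = 94$)
$-266 + H{\left(30,19 \right)} C = -266 + \left(\frac{13}{19} + \frac{1}{7} \cdot 19\right) 94 = -266 + \left(13 \cdot \frac{1}{19} + \frac{19}{7}\right) 94 = -266 + \left(\frac{13}{19} + \frac{19}{7}\right) 94 = -266 + \frac{452}{133} \cdot 94 = -266 + \frac{42488}{133} = \frac{7110}{133}$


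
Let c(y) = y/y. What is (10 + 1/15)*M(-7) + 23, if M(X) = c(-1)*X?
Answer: -712/15 ≈ -47.467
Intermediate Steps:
c(y) = 1
M(X) = X (M(X) = 1*X = X)
(10 + 1/15)*M(-7) + 23 = (10 + 1/15)*(-7) + 23 = (151/15)*(-7) + 23 = -1057/15 + 23 = -712/15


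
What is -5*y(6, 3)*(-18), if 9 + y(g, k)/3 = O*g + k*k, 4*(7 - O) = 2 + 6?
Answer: 8100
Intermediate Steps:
O = 5 (O = 7 - (2 + 6)/4 = 7 - ¼*8 = 7 - 2 = 5)
y(g, k) = -27 + 3*k² + 15*g (y(g, k) = -27 + 3*(5*g + k*k) = -27 + 3*(5*g + k²) = -27 + 3*(k² + 5*g) = -27 + (3*k² + 15*g) = -27 + 3*k² + 15*g)
-5*y(6, 3)*(-18) = -5*(-27 + 3*3² + 15*6)*(-18) = -5*(-27 + 3*9 + 90)*(-18) = -5*(-27 + 27 + 90)*(-18) = -5*90*(-18) = -450*(-18) = 8100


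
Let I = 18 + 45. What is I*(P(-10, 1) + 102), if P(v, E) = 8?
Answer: 6930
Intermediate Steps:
I = 63
I*(P(-10, 1) + 102) = 63*(8 + 102) = 63*110 = 6930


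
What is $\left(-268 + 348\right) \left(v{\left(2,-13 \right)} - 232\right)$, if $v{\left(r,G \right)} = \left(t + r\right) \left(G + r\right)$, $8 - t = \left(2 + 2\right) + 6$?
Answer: $-18560$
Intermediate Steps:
$t = -2$ ($t = 8 - \left(\left(2 + 2\right) + 6\right) = 8 - \left(4 + 6\right) = 8 - 10 = -2$)
$v{\left(r,G \right)} = \left(-2 + r\right) \left(G + r\right)$
$\left(-268 + 348\right) \left(v{\left(2,-13 \right)} - 232\right) = \left(-268 + 348\right) \left(\left(2^{2} - -26 - 4 - 26\right) - 232\right) = 80 \left(\left(4 + 26 - 4 - 26\right) - 232\right) = 80 \left(0 - 232\right) = 80 \left(-232\right) = -18560$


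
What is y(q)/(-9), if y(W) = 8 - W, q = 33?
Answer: 25/9 ≈ 2.7778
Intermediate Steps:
y(q)/(-9) = (8 - 1*33)/(-9) = -(8 - 33)/9 = -⅑*(-25) = 25/9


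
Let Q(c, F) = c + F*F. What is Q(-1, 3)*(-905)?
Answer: -7240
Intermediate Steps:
Q(c, F) = c + F²
Q(-1, 3)*(-905) = (-1 + 3²)*(-905) = (-1 + 9)*(-905) = 8*(-905) = -7240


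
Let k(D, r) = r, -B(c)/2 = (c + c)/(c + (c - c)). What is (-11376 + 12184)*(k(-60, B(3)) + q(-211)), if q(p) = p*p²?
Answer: -7590299480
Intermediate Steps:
q(p) = p³
B(c) = -4 (B(c) = -2*(c + c)/(c + (c - c)) = -2*2*c/(c + 0) = -2*2*c/c = -2*2 = -4)
(-11376 + 12184)*(k(-60, B(3)) + q(-211)) = (-11376 + 12184)*(-4 + (-211)³) = 808*(-4 - 9393931) = 808*(-9393935) = -7590299480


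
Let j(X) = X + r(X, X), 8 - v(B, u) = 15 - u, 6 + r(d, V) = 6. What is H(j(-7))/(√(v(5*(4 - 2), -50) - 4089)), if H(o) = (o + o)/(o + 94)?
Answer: 7*I*√4146/180351 ≈ 0.0024992*I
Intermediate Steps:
r(d, V) = 0 (r(d, V) = -6 + 6 = 0)
v(B, u) = -7 + u (v(B, u) = 8 - (15 - u) = 8 + (-15 + u) = -7 + u)
j(X) = X (j(X) = X + 0 = X)
H(o) = 2*o/(94 + o) (H(o) = (2*o)/(94 + o) = 2*o/(94 + o))
H(j(-7))/(√(v(5*(4 - 2), -50) - 4089)) = (2*(-7)/(94 - 7))/(√((-7 - 50) - 4089)) = (2*(-7)/87)/(√(-57 - 4089)) = (2*(-7)*(1/87))/(√(-4146)) = -14*(-I*√4146/4146)/87 = -(-7)*I*√4146/180351 = 7*I*√4146/180351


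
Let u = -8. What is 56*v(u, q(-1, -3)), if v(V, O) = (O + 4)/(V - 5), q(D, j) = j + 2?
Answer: -168/13 ≈ -12.923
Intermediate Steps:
q(D, j) = 2 + j
v(V, O) = (4 + O)/(-5 + V)
56*v(u, q(-1, -3)) = 56*((4 + (2 - 3))/(-5 - 8)) = 56*((4 - 1)/(-13)) = 56*(-1/13*3) = 56*(-3/13) = -168/13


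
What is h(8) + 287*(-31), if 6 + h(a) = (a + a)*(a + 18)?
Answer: -8487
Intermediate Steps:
h(a) = -6 + 2*a*(18 + a) (h(a) = -6 + (a + a)*(a + 18) = -6 + (2*a)*(18 + a) = -6 + 2*a*(18 + a))
h(8) + 287*(-31) = (-6 + 2*8² + 36*8) + 287*(-31) = (-6 + 2*64 + 288) - 8897 = (-6 + 128 + 288) - 8897 = 410 - 8897 = -8487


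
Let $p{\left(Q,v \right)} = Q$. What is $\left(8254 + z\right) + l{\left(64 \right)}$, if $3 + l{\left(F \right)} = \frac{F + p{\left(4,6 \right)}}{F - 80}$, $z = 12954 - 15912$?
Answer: $\frac{21155}{4} \approx 5288.8$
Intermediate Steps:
$z = -2958$ ($z = 12954 - 15912 = -2958$)
$l{\left(F \right)} = -3 + \frac{4 + F}{-80 + F}$ ($l{\left(F \right)} = -3 + \frac{F + 4}{F - 80} = -3 + \frac{4 + F}{-80 + F}$)
$\left(8254 + z\right) + l{\left(64 \right)} = \left(8254 - 2958\right) + \frac{2 \left(122 - 64\right)}{-80 + 64} = 5296 + \frac{2 \left(122 - 64\right)}{-16} = 5296 + 2 \left(- \frac{1}{16}\right) 58 = 5296 - \frac{29}{4} = \frac{21155}{4}$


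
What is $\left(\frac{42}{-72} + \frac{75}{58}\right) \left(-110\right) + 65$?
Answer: $- \frac{2275}{174} \approx -13.075$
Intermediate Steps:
$\left(\frac{42}{-72} + \frac{75}{58}\right) \left(-110\right) + 65 = \left(42 \left(- \frac{1}{72}\right) + 75 \cdot \frac{1}{58}\right) \left(-110\right) + 65 = \left(- \frac{7}{12} + \frac{75}{58}\right) \left(-110\right) + 65 = \frac{247}{348} \left(-110\right) + 65 = - \frac{13585}{174} + 65 = - \frac{2275}{174}$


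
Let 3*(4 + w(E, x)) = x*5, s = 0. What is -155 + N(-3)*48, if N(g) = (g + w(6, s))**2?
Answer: 2197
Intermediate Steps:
w(E, x) = -4 + 5*x/3 (w(E, x) = -4 + (x*5)/3 = -4 + (5*x)/3 = -4 + 5*x/3)
N(g) = (-4 + g)**2 (N(g) = (g + (-4 + (5/3)*0))**2 = (g + (-4 + 0))**2 = (g - 4)**2 = (-4 + g)**2)
-155 + N(-3)*48 = -155 + (-4 - 3)**2*48 = -155 + (-7)**2*48 = -155 + 49*48 = -155 + 2352 = 2197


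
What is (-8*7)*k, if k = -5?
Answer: 280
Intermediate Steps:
(-8*7)*k = -8*7*(-5) = -56*(-5) = 280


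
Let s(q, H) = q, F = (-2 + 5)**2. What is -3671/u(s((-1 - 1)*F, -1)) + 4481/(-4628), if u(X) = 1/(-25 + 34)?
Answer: -152908973/4628 ≈ -33040.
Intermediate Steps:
F = 9 (F = 3**2 = 9)
u(X) = 1/9
-3671/u(s((-1 - 1)*F, -1)) + 4481/(-4628) = -3671/1/9 + 4481/(-4628) = -3671*9 + 4481*(-1/4628) = -33039 - 4481/4628 = -152908973/4628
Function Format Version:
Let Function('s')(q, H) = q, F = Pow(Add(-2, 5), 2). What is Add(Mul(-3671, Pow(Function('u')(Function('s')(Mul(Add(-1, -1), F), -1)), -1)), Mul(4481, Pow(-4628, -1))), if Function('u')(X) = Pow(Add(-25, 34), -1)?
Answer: Rational(-152908973, 4628) ≈ -33040.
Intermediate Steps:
F = 9 (F = Pow(3, 2) = 9)
Function('u')(X) = Rational(1, 9) (Function('u')(X) = Pow(9, -1) = Rational(1, 9))
Add(Mul(-3671, Pow(Function('u')(Function('s')(Mul(Add(-1, -1), F), -1)), -1)), Mul(4481, Pow(-4628, -1))) = Add(Mul(-3671, Pow(Rational(1, 9), -1)), Mul(4481, Pow(-4628, -1))) = Add(Mul(-3671, 9), Mul(4481, Rational(-1, 4628))) = Add(-33039, Rational(-4481, 4628)) = Rational(-152908973, 4628)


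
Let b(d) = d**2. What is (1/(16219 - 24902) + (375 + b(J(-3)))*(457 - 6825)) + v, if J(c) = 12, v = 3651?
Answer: -28665543904/8683 ≈ -3.3013e+6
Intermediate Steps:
(1/(16219 - 24902) + (375 + b(J(-3)))*(457 - 6825)) + v = (1/(16219 - 24902) + (375 + 12**2)*(457 - 6825)) + 3651 = (1/(-8683) + (375 + 144)*(-6368)) + 3651 = (-1/8683 + 519*(-6368)) + 3651 = (-1/8683 - 3304992) + 3651 = -28697245537/8683 + 3651 = -28665543904/8683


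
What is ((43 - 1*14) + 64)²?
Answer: 8649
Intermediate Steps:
((43 - 1*14) + 64)² = ((43 - 14) + 64)² = (29 + 64)² = 93² = 8649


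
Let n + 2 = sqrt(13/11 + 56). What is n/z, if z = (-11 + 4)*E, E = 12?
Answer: 1/42 - sqrt(6919)/924 ≈ -0.066213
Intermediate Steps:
z = -84 (z = (-11 + 4)*12 = -7*12 = -84)
n = -2 + sqrt(6919)/11 (n = -2 + sqrt(13/11 + 56) = -2 + sqrt(629/11) = -2 + sqrt(6919)/11 ≈ 5.5619)
n/z = (-2 + sqrt(6919)/11)/(-84) = (-2 + sqrt(6919)/11)*(-1/84) = 1/42 - sqrt(6919)/924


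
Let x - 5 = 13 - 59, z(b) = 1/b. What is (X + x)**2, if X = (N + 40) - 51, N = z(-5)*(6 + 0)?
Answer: 70756/25 ≈ 2830.2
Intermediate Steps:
z(b) = 1/b
N = -6/5 (N = (6 + 0)/(-5) = -1/5*6 = -6/5 ≈ -1.2000)
X = -61/5 (X = (-6/5 + 40) - 51 = 194/5 - 51 = -61/5 ≈ -12.200)
x = -41 (x = 5 + (13 - 59) = 5 - 46 = -41)
(X + x)**2 = (-61/5 - 41)**2 = (-266/5)**2 = 70756/25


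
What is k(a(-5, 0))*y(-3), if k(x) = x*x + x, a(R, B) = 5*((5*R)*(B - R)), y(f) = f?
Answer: -1170000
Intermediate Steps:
a(R, B) = 25*R*(B - R) (a(R, B) = 5*(5*R*(B - R)) = 25*R*(B - R))
k(x) = x + x² (k(x) = x² + x = x + x²)
k(a(-5, 0))*y(-3) = ((25*(-5)*(0 - 1*(-5)))*(1 + 25*(-5)*(0 - 1*(-5))))*(-3) = ((25*(-5)*(0 + 5))*(1 + 25*(-5)*(0 + 5)))*(-3) = ((25*(-5)*5)*(1 + 25*(-5)*5))*(-3) = -625*(1 - 625)*(-3) = -625*(-624)*(-3) = 390000*(-3) = -1170000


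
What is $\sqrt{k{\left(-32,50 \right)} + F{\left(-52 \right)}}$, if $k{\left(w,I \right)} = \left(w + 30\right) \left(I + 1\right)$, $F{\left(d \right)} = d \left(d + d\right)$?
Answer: $\sqrt{5306} \approx 72.842$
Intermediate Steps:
$F{\left(d \right)} = 2 d^{2}$ ($F{\left(d \right)} = d 2 d = 2 d^{2}$)
$k{\left(w,I \right)} = \left(1 + I\right) \left(30 + w\right)$ ($k{\left(w,I \right)} = \left(30 + w\right) \left(1 + I\right) = \left(1 + I\right) \left(30 + w\right)$)
$\sqrt{k{\left(-32,50 \right)} + F{\left(-52 \right)}} = \sqrt{\left(30 - 32 + 30 \cdot 50 + 50 \left(-32\right)\right) + 2 \left(-52\right)^{2}} = \sqrt{\left(30 - 32 + 1500 - 1600\right) + 2 \cdot 2704} = \sqrt{-102 + 5408} = \sqrt{5306}$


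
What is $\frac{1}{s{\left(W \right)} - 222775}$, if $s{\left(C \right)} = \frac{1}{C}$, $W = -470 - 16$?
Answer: $- \frac{486}{108268651} \approx -4.4888 \cdot 10^{-6}$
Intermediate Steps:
$W = -486$
$\frac{1}{s{\left(W \right)} - 222775} = \frac{1}{\frac{1}{-486} - 222775} = \frac{1}{- \frac{1}{486} - 222775} = \frac{1}{- \frac{108268651}{486}} = - \frac{486}{108268651}$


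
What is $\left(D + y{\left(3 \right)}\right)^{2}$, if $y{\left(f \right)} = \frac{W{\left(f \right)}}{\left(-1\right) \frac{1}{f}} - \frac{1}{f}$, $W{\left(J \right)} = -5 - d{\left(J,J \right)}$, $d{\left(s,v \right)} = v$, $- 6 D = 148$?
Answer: $1$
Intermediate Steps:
$D = - \frac{74}{3}$ ($D = \left(- \frac{1}{6}\right) 148 = - \frac{74}{3} \approx -24.667$)
$W{\left(J \right)} = -5 - J$
$y{\left(f \right)} = - \frac{1}{f} - f \left(-5 - f\right)$ ($y{\left(f \right)} = \frac{-5 - f}{\left(-1\right) \frac{1}{f}} - \frac{1}{f} = \left(-5 - f\right) \left(- f\right) - \frac{1}{f} = - f \left(-5 - f\right) - \frac{1}{f} = - \frac{1}{f} - f \left(-5 - f\right)$)
$\left(D + y{\left(3 \right)}\right)^{2} = \left(- \frac{74}{3} + \frac{-1 + 3^{2} \left(5 + 3\right)}{3}\right)^{2} = \left(- \frac{74}{3} + \frac{-1 + 9 \cdot 8}{3}\right)^{2} = \left(- \frac{74}{3} + \frac{-1 + 72}{3}\right)^{2} = \left(- \frac{74}{3} + \frac{1}{3} \cdot 71\right)^{2} = \left(- \frac{74}{3} + \frac{71}{3}\right)^{2} = \left(-1\right)^{2} = 1$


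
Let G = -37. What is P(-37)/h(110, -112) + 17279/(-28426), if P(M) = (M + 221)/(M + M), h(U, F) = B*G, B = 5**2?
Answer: -588758583/972879850 ≈ -0.60517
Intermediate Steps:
B = 25
h(U, F) = -925 (h(U, F) = 25*(-37) = -925)
P(M) = (221 + M)/(2*M) (P(M) = (221 + M)/((2*M)) = (221 + M)*(1/(2*M)) = (221 + M)/(2*M))
P(-37)/h(110, -112) + 17279/(-28426) = ((1/2)*(221 - 37)/(-37))/(-925) + 17279/(-28426) = ((1/2)*(-1/37)*184)*(-1/925) + 17279*(-1/28426) = -92/37*(-1/925) - 17279/28426 = 92/34225 - 17279/28426 = -588758583/972879850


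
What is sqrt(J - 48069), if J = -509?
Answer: I*sqrt(48578) ≈ 220.4*I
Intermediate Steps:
sqrt(J - 48069) = sqrt(-509 - 48069) = sqrt(-48578) = I*sqrt(48578)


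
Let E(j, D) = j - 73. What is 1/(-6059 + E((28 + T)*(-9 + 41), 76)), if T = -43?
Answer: -1/6612 ≈ -0.00015124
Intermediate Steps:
E(j, D) = -73 + j
1/(-6059 + E((28 + T)*(-9 + 41), 76)) = 1/(-6059 + (-73 + (28 - 43)*(-9 + 41))) = 1/(-6059 + (-73 - 15*32)) = 1/(-6059 + (-73 - 480)) = 1/(-6059 - 553) = 1/(-6612) = -1/6612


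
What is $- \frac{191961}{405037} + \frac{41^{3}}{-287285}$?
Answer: $- \frac{83063070962}{116361054545} \approx -0.71384$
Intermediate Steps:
$- \frac{191961}{405037} + \frac{41^{3}}{-287285} = \left(-191961\right) \frac{1}{405037} + 68921 \left(- \frac{1}{287285}\right) = - \frac{191961}{405037} - \frac{68921}{287285} = - \frac{83063070962}{116361054545}$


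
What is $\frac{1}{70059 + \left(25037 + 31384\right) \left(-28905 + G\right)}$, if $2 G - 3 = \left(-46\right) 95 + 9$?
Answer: $- \frac{1}{1753720305} \approx -5.7022 \cdot 10^{-10}$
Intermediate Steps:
$G = -2179$ ($G = \frac{3}{2} + \frac{\left(-46\right) 95 + 9}{2} = \frac{3}{2} + \frac{-4370 + 9}{2} = \frac{3}{2} + \frac{1}{2} \left(-4361\right) = \frac{3}{2} - \frac{4361}{2} = -2179$)
$\frac{1}{70059 + \left(25037 + 31384\right) \left(-28905 + G\right)} = \frac{1}{70059 + \left(25037 + 31384\right) \left(-28905 - 2179\right)} = \frac{1}{70059 + 56421 \left(-31084\right)} = \frac{1}{70059 - 1753790364} = \frac{1}{-1753720305} = - \frac{1}{1753720305}$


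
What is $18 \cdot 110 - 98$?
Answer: $1882$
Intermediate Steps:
$18 \cdot 110 - 98 = 1980 - 98 = 1882$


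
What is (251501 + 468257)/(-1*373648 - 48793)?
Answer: -719758/422441 ≈ -1.7038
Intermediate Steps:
(251501 + 468257)/(-1*373648 - 48793) = 719758/(-373648 - 48793) = 719758/(-422441) = 719758*(-1/422441) = -719758/422441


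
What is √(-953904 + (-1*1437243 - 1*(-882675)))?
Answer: 6*I*√41902 ≈ 1228.2*I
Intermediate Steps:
√(-953904 + (-1*1437243 - 1*(-882675))) = √(-953904 + (-1437243 + 882675)) = √(-953904 - 554568) = √(-1508472) = 6*I*√41902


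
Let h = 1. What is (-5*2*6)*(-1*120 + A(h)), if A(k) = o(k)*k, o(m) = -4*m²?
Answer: 7440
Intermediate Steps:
A(k) = -4*k³ (A(k) = (-4*k²)*k = -4*k³)
(-5*2*6)*(-1*120 + A(h)) = (-5*2*6)*(-1*120 - 4*1³) = (-10*6)*(-120 - 4*1) = -60*(-120 - 4) = -60*(-124) = 7440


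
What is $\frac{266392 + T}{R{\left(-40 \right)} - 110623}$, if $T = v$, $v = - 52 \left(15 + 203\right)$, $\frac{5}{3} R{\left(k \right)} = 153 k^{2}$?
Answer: $\frac{255056}{36257} \approx 7.0347$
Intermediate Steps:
$R{\left(k \right)} = \frac{459 k^{2}}{5}$ ($R{\left(k \right)} = \frac{3 \cdot 153 k^{2}}{5} = \frac{459 k^{2}}{5}$)
$v = -11336$ ($v = \left(-52\right) 218 = -11336$)
$T = -11336$
$\frac{266392 + T}{R{\left(-40 \right)} - 110623} = \frac{266392 - 11336}{\frac{459 \left(-40\right)^{2}}{5} - 110623} = \frac{255056}{\frac{459}{5} \cdot 1600 - 110623} = \frac{255056}{146880 - 110623} = \frac{255056}{36257}$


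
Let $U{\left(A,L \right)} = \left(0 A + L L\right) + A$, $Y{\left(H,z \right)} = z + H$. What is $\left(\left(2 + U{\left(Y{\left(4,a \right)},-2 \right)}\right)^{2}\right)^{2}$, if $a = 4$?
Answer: $38416$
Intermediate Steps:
$Y{\left(H,z \right)} = H + z$
$U{\left(A,L \right)} = A + L^{2}$ ($U{\left(A,L \right)} = \left(0 + L^{2}\right) + A = L^{2} + A = A + L^{2}$)
$\left(\left(2 + U{\left(Y{\left(4,a \right)},-2 \right)}\right)^{2}\right)^{2} = \left(\left(2 + \left(\left(4 + 4\right) + \left(-2\right)^{2}\right)\right)^{2}\right)^{2} = \left(\left(2 + \left(8 + 4\right)\right)^{2}\right)^{2} = \left(\left(2 + 12\right)^{2}\right)^{2} = \left(14^{2}\right)^{2} = 196^{2} = 38416$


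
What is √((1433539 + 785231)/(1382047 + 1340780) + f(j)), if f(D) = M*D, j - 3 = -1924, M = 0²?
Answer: √671258540310/907609 ≈ 0.90271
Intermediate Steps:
M = 0
j = -1921 (j = 3 - 1924 = -1921)
f(D) = 0 (f(D) = 0*D = 0)
√((1433539 + 785231)/(1382047 + 1340780) + f(j)) = √((1433539 + 785231)/(1382047 + 1340780) + 0) = √(2218770/2722827 + 0) = √(2218770*(1/2722827) + 0) = √(739590/907609 + 0) = √(739590/907609) = √671258540310/907609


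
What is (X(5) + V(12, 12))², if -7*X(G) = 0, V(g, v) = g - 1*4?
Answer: 64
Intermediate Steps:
V(g, v) = -4 + g (V(g, v) = g - 4 = -4 + g)
X(G) = 0 (X(G) = -⅐*0 = 0)
(X(5) + V(12, 12))² = (0 + (-4 + 12))² = (0 + 8)² = 8² = 64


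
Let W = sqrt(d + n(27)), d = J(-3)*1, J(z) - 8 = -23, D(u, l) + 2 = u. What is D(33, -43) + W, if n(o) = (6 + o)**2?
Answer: 31 + sqrt(1074) ≈ 63.772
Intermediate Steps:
D(u, l) = -2 + u
J(z) = -15 (J(z) = 8 - 23 = -15)
d = -15 (d = -15*1 = -15)
W = sqrt(1074) (W = sqrt(-15 + (6 + 27)**2) = sqrt(-15 + 33**2) = sqrt(-15 + 1089) = sqrt(1074) ≈ 32.772)
D(33, -43) + W = (-2 + 33) + sqrt(1074) = 31 + sqrt(1074)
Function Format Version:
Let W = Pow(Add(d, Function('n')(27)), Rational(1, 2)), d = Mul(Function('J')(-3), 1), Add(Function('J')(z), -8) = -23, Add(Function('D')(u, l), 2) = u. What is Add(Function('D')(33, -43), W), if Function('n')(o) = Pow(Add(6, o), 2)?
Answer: Add(31, Pow(1074, Rational(1, 2))) ≈ 63.772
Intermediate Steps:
Function('D')(u, l) = Add(-2, u)
Function('J')(z) = -15 (Function('J')(z) = Add(8, -23) = -15)
d = -15 (d = Mul(-15, 1) = -15)
W = Pow(1074, Rational(1, 2)) (W = Pow(Add(-15, Pow(Add(6, 27), 2)), Rational(1, 2)) = Pow(Add(-15, Pow(33, 2)), Rational(1, 2)) = Pow(Add(-15, 1089), Rational(1, 2)) = Pow(1074, Rational(1, 2)) ≈ 32.772)
Add(Function('D')(33, -43), W) = Add(Add(-2, 33), Pow(1074, Rational(1, 2))) = Add(31, Pow(1074, Rational(1, 2)))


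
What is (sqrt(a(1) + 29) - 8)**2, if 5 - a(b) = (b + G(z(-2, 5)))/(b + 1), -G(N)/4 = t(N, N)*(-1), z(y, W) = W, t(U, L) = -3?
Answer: (16 - sqrt(158))**2/4 ≈ 2.9416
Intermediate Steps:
G(N) = -12 (G(N) = -(-12)*(-1) = -4*3 = -12)
a(b) = 5 - (-12 + b)/(1 + b) (a(b) = 5 - (b - 12)/(b + 1) = 5 - (-12 + b)/(1 + b))
(sqrt(a(1) + 29) - 8)**2 = (sqrt((17 + 4*1)/(1 + 1) + 29) - 8)**2 = (sqrt((17 + 4)/2 + 29) - 8)**2 = (sqrt((1/2)*21 + 29) - 8)**2 = (sqrt(21/2 + 29) - 8)**2 = (sqrt(79/2) - 8)**2 = (sqrt(158)/2 - 8)**2 = (-8 + sqrt(158)/2)**2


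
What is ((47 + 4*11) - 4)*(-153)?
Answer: -13311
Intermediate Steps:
((47 + 4*11) - 4)*(-153) = ((47 + 44) - 4)*(-153) = (91 - 4)*(-153) = 87*(-153) = -13311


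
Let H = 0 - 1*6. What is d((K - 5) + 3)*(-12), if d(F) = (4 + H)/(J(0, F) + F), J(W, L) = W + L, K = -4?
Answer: -2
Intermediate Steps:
J(W, L) = L + W
H = -6 (H = 0 - 6 = -6)
d(F) = -1/F (d(F) = (4 - 6)/((F + 0) + F) = -2/(F + F) = -2*1/(2*F) = -1/F)
d((K - 5) + 3)*(-12) = -1/((-4 - 5) + 3)*(-12) = -1/(-9 + 3)*(-12) = -1/(-6)*(-12) = -1*(-1/6)*(-12) = (1/6)*(-12) = -2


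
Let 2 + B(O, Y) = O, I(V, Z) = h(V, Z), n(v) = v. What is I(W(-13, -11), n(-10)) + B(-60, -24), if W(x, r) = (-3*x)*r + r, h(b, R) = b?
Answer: -502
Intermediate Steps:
W(x, r) = r - 3*r*x (W(x, r) = -3*r*x + r = r - 3*r*x)
I(V, Z) = V
B(O, Y) = -2 + O
I(W(-13, -11), n(-10)) + B(-60, -24) = -11*(1 - 3*(-13)) + (-2 - 60) = -11*(1 + 39) - 62 = -11*40 - 62 = -440 - 62 = -502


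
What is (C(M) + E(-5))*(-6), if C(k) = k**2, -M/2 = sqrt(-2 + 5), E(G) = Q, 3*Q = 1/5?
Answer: -362/5 ≈ -72.400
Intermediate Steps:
Q = 1/15 (Q = (1/5)/3 = (1*(1/5))/3 = (1/3)*(1/5) = 1/15 ≈ 0.066667)
E(G) = 1/15
M = -2*sqrt(3) (M = -2*sqrt(-2 + 5) = -2*sqrt(3) ≈ -3.4641)
(C(M) + E(-5))*(-6) = ((-2*sqrt(3))**2 + 1/15)*(-6) = (12 + 1/15)*(-6) = (181/15)*(-6) = -362/5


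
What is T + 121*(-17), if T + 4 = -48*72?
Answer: -5517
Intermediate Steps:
T = -3460 (T = -4 - 48*72 = -4 - 3456 = -3460)
T + 121*(-17) = -3460 + 121*(-17) = -3460 - 2057 = -5517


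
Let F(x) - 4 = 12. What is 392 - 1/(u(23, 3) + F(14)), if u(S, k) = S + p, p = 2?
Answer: 16071/41 ≈ 391.98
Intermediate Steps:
F(x) = 16 (F(x) = 4 + 12 = 16)
u(S, k) = 2 + S (u(S, k) = S + 2 = 2 + S)
392 - 1/(u(23, 3) + F(14)) = 392 - 1/((2 + 23) + 16) = 392 - 1/(25 + 16) = 392 - 1/41 = 16071/41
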